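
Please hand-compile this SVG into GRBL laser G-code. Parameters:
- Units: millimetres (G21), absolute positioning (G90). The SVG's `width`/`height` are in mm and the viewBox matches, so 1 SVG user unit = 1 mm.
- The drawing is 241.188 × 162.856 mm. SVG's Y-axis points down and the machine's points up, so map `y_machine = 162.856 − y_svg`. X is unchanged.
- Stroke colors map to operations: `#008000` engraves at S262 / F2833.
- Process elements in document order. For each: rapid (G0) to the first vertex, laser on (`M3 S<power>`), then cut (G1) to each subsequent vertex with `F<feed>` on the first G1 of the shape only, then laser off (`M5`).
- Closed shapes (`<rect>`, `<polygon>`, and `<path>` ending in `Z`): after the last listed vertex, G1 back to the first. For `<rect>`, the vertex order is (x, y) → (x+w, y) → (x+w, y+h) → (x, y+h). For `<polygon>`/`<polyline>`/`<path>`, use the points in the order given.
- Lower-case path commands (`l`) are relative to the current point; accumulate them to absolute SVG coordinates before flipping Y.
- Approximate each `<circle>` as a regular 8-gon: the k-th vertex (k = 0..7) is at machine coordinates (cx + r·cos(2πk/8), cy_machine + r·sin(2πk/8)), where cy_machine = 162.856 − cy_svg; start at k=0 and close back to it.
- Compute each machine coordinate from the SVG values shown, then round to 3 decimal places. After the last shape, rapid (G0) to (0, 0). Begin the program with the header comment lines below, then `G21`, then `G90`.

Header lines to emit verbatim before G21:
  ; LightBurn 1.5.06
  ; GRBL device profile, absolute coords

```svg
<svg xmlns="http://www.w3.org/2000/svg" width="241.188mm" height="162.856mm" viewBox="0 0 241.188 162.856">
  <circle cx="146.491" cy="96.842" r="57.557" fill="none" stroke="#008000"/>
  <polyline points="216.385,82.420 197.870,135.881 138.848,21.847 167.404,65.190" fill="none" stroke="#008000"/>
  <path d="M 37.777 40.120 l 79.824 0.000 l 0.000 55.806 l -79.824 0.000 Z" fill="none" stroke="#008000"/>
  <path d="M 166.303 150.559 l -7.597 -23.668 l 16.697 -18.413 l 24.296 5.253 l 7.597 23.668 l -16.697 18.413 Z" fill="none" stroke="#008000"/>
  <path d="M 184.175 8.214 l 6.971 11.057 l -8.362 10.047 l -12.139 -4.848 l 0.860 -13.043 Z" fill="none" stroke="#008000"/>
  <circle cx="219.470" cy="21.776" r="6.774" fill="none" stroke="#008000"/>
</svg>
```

1 u = 1 mm; y_m = 162.856 − y.

[1] `<circle>` circle, #008000→engrave S262 F2833: (204.048,66.014) → (187.190,106.713) → (146.491,123.571) → (105.792,106.713) → (88.934,66.014) → (105.792,25.315) → (146.491,8.457) → (187.190,25.315) → (204.048,66.014) (closed)

[2] `<polyline>` open polyline, #008000→engrave S262 F2833: (216.385,80.436) → (197.870,26.975) → (138.848,141.009) → (167.404,97.666)

[3] `<path>` rectangle, #008000→engrave S262 F2833: (37.777,122.736) → (117.601,122.736) → (117.601,66.930) → (37.777,66.930) → (37.777,122.736) (closed)

[4] `<path>` regular polygon, #008000→engrave S262 F2833: (166.303,12.297) → (158.706,35.965) → (175.403,54.378) → (199.699,49.125) → (207.296,25.457) → (190.599,7.044) → (166.303,12.297) (closed)

[5] `<path>` regular polygon, #008000→engrave S262 F2833: (184.175,154.642) → (191.146,143.585) → (182.784,133.538) → (170.645,138.386) → (171.505,151.429) → (184.175,154.642) (closed)

[6] `<circle>` circle, #008000→engrave S262 F2833: (226.244,141.080) → (224.260,145.870) → (219.470,147.854) → (214.680,145.870) → (212.696,141.080) → (214.680,136.290) → (219.470,134.306) → (224.260,136.290) → (226.244,141.080) (closed)

; LightBurn 1.5.06
; GRBL device profile, absolute coords
G21
G90
G0 X204.048 Y66.014
M3 S262
G1 X187.190 Y106.713 F2833
G1 X146.491 Y123.571
G1 X105.792 Y106.713
G1 X88.934 Y66.014
G1 X105.792 Y25.315
G1 X146.491 Y8.457
G1 X187.190 Y25.315
G1 X204.048 Y66.014
M5
G0 X216.385 Y80.436
M3 S262
G1 X197.870 Y26.975 F2833
G1 X138.848 Y141.009
G1 X167.404 Y97.666
M5
G0 X37.777 Y122.736
M3 S262
G1 X117.601 Y122.736 F2833
G1 X117.601 Y66.930
G1 X37.777 Y66.930
G1 X37.777 Y122.736
M5
G0 X166.303 Y12.297
M3 S262
G1 X158.706 Y35.965 F2833
G1 X175.403 Y54.378
G1 X199.699 Y49.125
G1 X207.296 Y25.457
G1 X190.599 Y7.044
G1 X166.303 Y12.297
M5
G0 X184.175 Y154.642
M3 S262
G1 X191.146 Y143.585 F2833
G1 X182.784 Y133.538
G1 X170.645 Y138.386
G1 X171.505 Y151.429
G1 X184.175 Y154.642
M5
G0 X226.244 Y141.080
M3 S262
G1 X224.260 Y145.870 F2833
G1 X219.470 Y147.854
G1 X214.680 Y145.870
G1 X212.696 Y141.080
G1 X214.680 Y136.290
G1 X219.470 Y134.306
G1 X224.260 Y136.290
G1 X226.244 Y141.080
M5
G0 X0.000 Y0.000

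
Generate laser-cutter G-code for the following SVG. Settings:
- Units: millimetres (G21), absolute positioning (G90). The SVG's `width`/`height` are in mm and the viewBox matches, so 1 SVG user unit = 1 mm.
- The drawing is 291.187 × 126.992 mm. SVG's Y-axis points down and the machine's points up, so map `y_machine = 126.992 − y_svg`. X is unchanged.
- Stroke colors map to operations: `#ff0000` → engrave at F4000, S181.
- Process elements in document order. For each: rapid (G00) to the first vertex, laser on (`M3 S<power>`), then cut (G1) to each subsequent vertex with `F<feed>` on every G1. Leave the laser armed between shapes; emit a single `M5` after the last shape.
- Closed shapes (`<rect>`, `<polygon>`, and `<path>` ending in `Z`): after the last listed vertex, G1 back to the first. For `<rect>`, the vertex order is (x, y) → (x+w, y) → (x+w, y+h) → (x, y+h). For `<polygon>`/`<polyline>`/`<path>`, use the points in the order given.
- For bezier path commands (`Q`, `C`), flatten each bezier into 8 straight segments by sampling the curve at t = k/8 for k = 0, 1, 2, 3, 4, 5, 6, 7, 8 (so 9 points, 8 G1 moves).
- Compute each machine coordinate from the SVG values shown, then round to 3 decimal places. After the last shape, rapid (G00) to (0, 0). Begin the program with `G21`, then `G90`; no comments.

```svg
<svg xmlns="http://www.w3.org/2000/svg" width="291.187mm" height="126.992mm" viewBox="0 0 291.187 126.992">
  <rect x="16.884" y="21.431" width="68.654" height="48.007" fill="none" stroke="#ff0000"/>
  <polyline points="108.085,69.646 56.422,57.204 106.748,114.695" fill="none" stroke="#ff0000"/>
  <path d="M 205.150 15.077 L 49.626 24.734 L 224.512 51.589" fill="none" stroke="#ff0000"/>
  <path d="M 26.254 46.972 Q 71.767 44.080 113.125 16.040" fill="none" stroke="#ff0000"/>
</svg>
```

G21
G90
G00 X16.884 Y105.561
M3 S181
G1 X85.538 Y105.561 F4000
G1 X85.538 Y57.554 F4000
G1 X16.884 Y57.554 F4000
G1 X16.884 Y105.561 F4000
G00 X108.085 Y57.346
M3 S181
G1 X56.422 Y69.788 F4000
G1 X106.748 Y12.297 F4000
G00 X205.150 Y111.915
M3 S181
G1 X49.626 Y102.258 F4000
G1 X224.512 Y75.403 F4000
G00 X26.254 Y80.020
M3 S181
G1 X37.567 Y81.136 F4000
G1 X48.751 Y83.038 F4000
G1 X59.804 Y85.725 F4000
G1 X70.728 Y89.199 F4000
G1 X81.522 Y93.458 F4000
G1 X92.186 Y98.504 F4000
G1 X102.721 Y104.335 F4000
G1 X113.125 Y110.952 F4000
M5
G00 X0.000 Y0.000

Since the viewBox matches the mm dimensions, user units are millimetres directly. The only transform is the Y-flip y_m = 126.992 − y_svg.

Shape 1 is a rectangle drawn with `<rect>`. Its stroke #ff0000 means engrave at S181, F4000. After flipping Y the toolpath is (16.884,105.561) → (85.538,105.561) → (85.538,57.554) → (16.884,57.554) → (16.884,105.561), returning to the start.

Shape 2 is a open polyline drawn with `<polyline>`. Its stroke #ff0000 means engrave at S181, F4000. After flipping Y the toolpath is (108.085,57.346) → (56.422,69.788) → (106.748,12.297).

Shape 3 is a open polyline drawn with `<path>`. Its stroke #ff0000 means engrave at S181, F4000. After flipping Y the toolpath is (205.150,111.915) → (49.626,102.258) → (224.512,75.403).

Shape 4 is a quadratic bezier drawn with `<path>`. Its stroke #ff0000 means engrave at S181, F4000. After flipping Y the toolpath is (26.254,80.020) → (37.567,81.136) → (48.751,83.038) → (59.804,85.725) → (70.728,89.199) → (81.522,93.458) → (92.186,98.504) → (102.721,104.335) → (113.125,110.952).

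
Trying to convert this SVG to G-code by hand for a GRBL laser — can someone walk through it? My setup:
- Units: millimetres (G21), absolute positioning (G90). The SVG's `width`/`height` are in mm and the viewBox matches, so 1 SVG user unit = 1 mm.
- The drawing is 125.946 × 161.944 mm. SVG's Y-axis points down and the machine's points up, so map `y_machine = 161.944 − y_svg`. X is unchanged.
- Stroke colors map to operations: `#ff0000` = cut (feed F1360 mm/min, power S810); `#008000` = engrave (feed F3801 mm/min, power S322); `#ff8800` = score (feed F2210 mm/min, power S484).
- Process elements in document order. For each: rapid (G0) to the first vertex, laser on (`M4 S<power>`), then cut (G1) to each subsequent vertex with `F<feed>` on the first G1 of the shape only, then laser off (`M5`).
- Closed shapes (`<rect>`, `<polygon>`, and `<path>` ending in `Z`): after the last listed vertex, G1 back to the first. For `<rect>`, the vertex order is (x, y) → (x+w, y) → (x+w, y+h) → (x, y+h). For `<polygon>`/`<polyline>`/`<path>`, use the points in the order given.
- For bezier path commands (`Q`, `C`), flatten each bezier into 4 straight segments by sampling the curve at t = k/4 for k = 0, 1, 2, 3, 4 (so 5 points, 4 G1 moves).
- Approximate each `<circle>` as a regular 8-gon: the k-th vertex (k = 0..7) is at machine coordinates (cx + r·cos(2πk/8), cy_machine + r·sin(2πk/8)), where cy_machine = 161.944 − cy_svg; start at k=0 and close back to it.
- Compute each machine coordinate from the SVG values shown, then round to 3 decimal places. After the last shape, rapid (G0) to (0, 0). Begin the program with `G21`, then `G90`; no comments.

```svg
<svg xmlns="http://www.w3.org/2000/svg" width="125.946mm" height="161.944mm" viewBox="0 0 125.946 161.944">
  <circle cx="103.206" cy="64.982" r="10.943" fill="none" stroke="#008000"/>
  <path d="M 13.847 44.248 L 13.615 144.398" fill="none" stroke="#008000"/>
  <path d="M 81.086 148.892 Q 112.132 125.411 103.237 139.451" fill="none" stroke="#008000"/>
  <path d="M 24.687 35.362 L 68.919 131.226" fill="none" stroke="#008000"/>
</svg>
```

Since the viewBox matches the mm dimensions, user units are millimetres directly. The only transform is the Y-flip y_m = 161.944 − y_svg.

Shape 1 is a circle drawn with `<circle>`. Its stroke #008000 means engrave at S322, F3801. After flipping Y the toolpath is (114.149,96.962) → (110.944,104.700) → (103.206,107.905) → (95.468,104.700) → (92.263,96.962) → (95.468,89.224) → (103.206,86.019) → (110.944,89.224) → (114.149,96.962), returning to the start.

Shape 2 is a line segment drawn with `<path>`. Its stroke #008000 means engrave at S322, F3801. After flipping Y the toolpath is (13.847,117.696) → (13.615,17.546).

Shape 3 is a quadratic bezier drawn with `<path>`. Its stroke #008000 means engrave at S322, F3801. After flipping Y the toolpath is (81.086,13.052) → (94.113,22.447) → (102.147,27.153) → (105.188,27.168) → (103.237,22.493).

Shape 4 is a line segment drawn with `<path>`. Its stroke #008000 means engrave at S322, F3801. After flipping Y the toolpath is (24.687,126.582) → (68.919,30.718).

G21
G90
G0 X114.149 Y96.962
M4 S322
G1 X110.944 Y104.700 F3801
G1 X103.206 Y107.905
G1 X95.468 Y104.700
G1 X92.263 Y96.962
G1 X95.468 Y89.224
G1 X103.206 Y86.019
G1 X110.944 Y89.224
G1 X114.149 Y96.962
M5
G0 X13.847 Y117.696
M4 S322
G1 X13.615 Y17.546 F3801
M5
G0 X81.086 Y13.052
M4 S322
G1 X94.113 Y22.447 F3801
G1 X102.147 Y27.153
G1 X105.188 Y27.168
G1 X103.237 Y22.493
M5
G0 X24.687 Y126.582
M4 S322
G1 X68.919 Y30.718 F3801
M5
G0 X0.000 Y0.000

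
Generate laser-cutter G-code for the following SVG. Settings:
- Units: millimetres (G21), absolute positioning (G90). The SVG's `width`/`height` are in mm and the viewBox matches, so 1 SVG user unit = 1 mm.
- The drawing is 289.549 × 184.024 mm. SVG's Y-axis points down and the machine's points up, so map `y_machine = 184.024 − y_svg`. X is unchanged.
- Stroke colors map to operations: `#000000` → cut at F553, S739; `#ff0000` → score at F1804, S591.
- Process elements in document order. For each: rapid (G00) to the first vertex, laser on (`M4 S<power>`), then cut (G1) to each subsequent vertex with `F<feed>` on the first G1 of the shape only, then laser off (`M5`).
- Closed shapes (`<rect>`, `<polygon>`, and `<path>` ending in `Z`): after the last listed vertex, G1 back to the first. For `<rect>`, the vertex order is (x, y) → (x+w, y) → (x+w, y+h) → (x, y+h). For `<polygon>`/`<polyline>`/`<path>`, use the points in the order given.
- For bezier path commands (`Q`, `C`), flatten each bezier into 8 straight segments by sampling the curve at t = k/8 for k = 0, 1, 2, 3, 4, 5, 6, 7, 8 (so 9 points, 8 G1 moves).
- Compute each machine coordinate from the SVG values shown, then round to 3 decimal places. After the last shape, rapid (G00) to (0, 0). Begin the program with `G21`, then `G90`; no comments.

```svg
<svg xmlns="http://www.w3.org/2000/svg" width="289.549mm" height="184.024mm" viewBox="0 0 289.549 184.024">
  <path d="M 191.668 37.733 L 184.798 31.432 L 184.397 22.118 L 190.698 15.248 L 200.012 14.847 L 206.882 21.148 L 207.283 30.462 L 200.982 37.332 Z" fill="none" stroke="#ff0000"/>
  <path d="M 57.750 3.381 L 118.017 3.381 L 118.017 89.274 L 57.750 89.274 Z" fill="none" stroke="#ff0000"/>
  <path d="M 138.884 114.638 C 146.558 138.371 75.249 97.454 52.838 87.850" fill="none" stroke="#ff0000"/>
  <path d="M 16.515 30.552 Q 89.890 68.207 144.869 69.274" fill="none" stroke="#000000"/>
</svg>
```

1 u = 1 mm; y_m = 184.024 − y.

[1] `<path>` regular polygon, #ff0000→score S591 F1804: (191.668,146.291) → (184.798,152.592) → (184.397,161.906) → (190.698,168.776) → (200.012,169.177) → (206.882,162.876) → (207.283,153.562) → (200.982,146.692) → (191.668,146.291) (closed)

[2] `<path>` rectangle, #ff0000→score S591 F1804: (57.750,180.643) → (118.017,180.643) → (118.017,94.750) → (57.750,94.750) → (57.750,180.643) (closed)

[3] `<path>` cubic bezier, #ff0000→score S591 F1804: (138.884,69.386) → (138.309,63.329) → (131.828,62.209) → (120.940,64.900) → (107.143,70.279) → (91.935,77.220) → (76.816,84.599) → (63.284,91.292) → (52.838,96.174)

[4] `<path>` quadratic bezier, #000000→cut S739 F553: (16.515,153.472) → (34.571,144.630) → (52.053,136.931) → (68.959,130.376) → (85.291,124.964) → (101.048,120.695) → (116.230,117.570) → (130.837,115.588) → (144.869,114.750)

G21
G90
G00 X191.668 Y146.291
M4 S591
G1 X184.798 Y152.592 F1804
G1 X184.397 Y161.906
G1 X190.698 Y168.776
G1 X200.012 Y169.177
G1 X206.882 Y162.876
G1 X207.283 Y153.562
G1 X200.982 Y146.692
G1 X191.668 Y146.291
M5
G00 X57.750 Y180.643
M4 S591
G1 X118.017 Y180.643 F1804
G1 X118.017 Y94.750
G1 X57.750 Y94.750
G1 X57.750 Y180.643
M5
G00 X138.884 Y69.386
M4 S591
G1 X138.309 Y63.329 F1804
G1 X131.828 Y62.209
G1 X120.940 Y64.900
G1 X107.143 Y70.279
G1 X91.935 Y77.220
G1 X76.816 Y84.599
G1 X63.284 Y91.292
G1 X52.838 Y96.174
M5
G00 X16.515 Y153.472
M4 S739
G1 X34.571 Y144.630 F553
G1 X52.053 Y136.931
G1 X68.959 Y130.376
G1 X85.291 Y124.964
G1 X101.048 Y120.695
G1 X116.230 Y117.570
G1 X130.837 Y115.588
G1 X144.869 Y114.750
M5
G00 X0.000 Y0.000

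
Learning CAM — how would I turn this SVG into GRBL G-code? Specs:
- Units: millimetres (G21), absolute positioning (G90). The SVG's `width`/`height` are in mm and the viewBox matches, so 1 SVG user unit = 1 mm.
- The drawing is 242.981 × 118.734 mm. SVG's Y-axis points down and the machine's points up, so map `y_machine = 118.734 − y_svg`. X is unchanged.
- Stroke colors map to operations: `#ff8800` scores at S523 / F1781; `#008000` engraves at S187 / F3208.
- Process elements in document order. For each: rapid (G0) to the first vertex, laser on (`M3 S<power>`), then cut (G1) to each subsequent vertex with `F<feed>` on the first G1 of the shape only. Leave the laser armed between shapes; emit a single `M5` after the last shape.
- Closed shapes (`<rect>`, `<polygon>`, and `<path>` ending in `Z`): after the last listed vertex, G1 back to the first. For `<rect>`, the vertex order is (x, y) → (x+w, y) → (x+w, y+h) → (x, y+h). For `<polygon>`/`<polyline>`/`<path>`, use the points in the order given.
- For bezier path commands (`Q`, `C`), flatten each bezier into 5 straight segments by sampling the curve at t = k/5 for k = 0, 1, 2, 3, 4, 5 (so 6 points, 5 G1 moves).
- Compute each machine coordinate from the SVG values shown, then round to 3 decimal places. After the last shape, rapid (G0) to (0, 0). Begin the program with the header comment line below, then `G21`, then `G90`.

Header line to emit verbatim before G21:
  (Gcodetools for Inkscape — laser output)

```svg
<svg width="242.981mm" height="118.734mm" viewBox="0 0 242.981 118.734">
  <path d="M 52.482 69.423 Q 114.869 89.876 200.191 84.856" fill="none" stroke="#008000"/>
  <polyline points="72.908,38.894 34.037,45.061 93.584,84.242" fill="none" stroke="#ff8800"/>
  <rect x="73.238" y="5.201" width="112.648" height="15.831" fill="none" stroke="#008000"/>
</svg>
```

viewBox `0 0 242.981 118.734` with mm width/height → 1 unit = 1 mm. Flip: y_m = 118.734 − y_svg.

**Shape 1** — `<path>` quadratic bezier, stroke `#008000` → engrave (S187, F3208). Control points (SVG): P0=(52.482,69.423), P1=(114.869,89.876), P2=(200.191,84.856); sampled at t=k/5. Machine vertices: (52.482,49.311) → (78.354,42.149) → (106.061,37.024) → (135.603,33.938) → (166.980,32.889) → (200.191,33.878). Open path.

**Shape 2** — `<polyline>` open polyline, stroke `#ff8800` → score (S523, F1781). Machine vertices: (72.908,79.840) → (34.037,73.673) → (93.584,34.492). Open path.

**Shape 3** — `<rect>` rectangle, stroke `#008000` → engrave (S187, F3208). Machine vertices: (73.238,113.533) → (185.886,113.533) → (185.886,97.702) → (73.238,97.702) → (73.238,113.533). Closed: final G1 returns to the first vertex.

(Gcodetools for Inkscape — laser output)
G21
G90
G0 X52.482 Y49.311
M3 S187
G1 X78.354 Y42.149 F3208
G1 X106.061 Y37.024
G1 X135.603 Y33.938
G1 X166.980 Y32.889
G1 X200.191 Y33.878
G0 X72.908 Y79.840
M3 S523
G1 X34.037 Y73.673 F1781
G1 X93.584 Y34.492
G0 X73.238 Y113.533
M3 S187
G1 X185.886 Y113.533 F3208
G1 X185.886 Y97.702
G1 X73.238 Y97.702
G1 X73.238 Y113.533
M5
G0 X0.000 Y0.000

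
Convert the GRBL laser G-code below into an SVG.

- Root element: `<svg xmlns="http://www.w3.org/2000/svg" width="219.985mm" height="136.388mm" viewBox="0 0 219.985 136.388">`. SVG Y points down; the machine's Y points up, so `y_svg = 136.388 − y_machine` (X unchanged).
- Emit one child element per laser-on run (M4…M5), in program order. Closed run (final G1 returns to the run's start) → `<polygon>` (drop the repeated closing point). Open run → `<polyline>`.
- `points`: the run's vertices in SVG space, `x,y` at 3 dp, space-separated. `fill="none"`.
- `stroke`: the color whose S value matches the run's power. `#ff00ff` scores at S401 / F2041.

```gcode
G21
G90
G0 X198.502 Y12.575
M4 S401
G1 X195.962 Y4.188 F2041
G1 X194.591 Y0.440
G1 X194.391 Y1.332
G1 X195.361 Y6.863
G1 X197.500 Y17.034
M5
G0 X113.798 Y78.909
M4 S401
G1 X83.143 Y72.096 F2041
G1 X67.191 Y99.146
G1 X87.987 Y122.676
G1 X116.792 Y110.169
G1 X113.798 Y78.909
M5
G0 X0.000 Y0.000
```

Each laser-on run becomes one SVG element. Flip Y back into SVG space with y_svg = 136.388 − y_machine. Every run uses S401, so all elements get stroke `#ff00ff` (score).

Run 1: The run is open, so emit a `<polyline>` with points (Y-flipped): 198.502,123.813 195.962,132.200 194.591,135.948 194.391,135.056 195.361,129.525 197.500,119.354.

Run 2: The run returns to its start, so emit a `<polygon>` with points (Y-flipped): 113.798,57.479 83.143,64.292 67.191,37.242 87.987,13.712 116.792,26.219.

<svg xmlns="http://www.w3.org/2000/svg" width="219.985mm" height="136.388mm" viewBox="0 0 219.985 136.388">
  <polyline points="198.502,123.813 195.962,132.200 194.591,135.948 194.391,135.056 195.361,129.525 197.500,119.354" fill="none" stroke="#ff00ff"/>
  <polygon points="113.798,57.479 83.143,64.292 67.191,37.242 87.987,13.712 116.792,26.219" fill="none" stroke="#ff00ff"/>
</svg>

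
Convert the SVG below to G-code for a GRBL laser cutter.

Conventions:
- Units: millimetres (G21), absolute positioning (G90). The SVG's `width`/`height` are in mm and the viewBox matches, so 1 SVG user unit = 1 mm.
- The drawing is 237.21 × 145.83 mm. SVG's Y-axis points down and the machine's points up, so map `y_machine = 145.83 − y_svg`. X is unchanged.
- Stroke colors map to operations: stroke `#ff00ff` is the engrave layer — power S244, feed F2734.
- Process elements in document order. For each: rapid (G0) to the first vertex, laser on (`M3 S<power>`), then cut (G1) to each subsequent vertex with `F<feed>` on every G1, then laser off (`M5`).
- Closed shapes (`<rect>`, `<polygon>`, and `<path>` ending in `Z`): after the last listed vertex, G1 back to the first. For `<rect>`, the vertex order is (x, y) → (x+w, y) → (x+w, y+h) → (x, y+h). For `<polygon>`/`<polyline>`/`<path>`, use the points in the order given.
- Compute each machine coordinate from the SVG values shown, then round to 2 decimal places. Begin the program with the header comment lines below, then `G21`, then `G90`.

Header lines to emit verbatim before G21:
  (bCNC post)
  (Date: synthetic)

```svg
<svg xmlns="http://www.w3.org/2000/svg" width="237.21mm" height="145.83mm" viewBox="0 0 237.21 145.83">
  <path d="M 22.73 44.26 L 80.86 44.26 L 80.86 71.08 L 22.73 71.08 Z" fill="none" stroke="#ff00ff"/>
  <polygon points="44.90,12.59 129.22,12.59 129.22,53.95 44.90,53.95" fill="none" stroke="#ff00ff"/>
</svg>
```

Since the viewBox matches the mm dimensions, user units are millimetres directly. The only transform is the Y-flip y_m = 145.83 − y_svg.

Shape 1 is a rectangle drawn with `<path>`. Its stroke #ff00ff means engrave at S244, F2734. After flipping Y the toolpath is (22.73,101.57) → (80.86,101.57) → (80.86,74.75) → (22.73,74.75) → (22.73,101.57), returning to the start.

Shape 2 is a rectangle drawn with `<polygon>`. Its stroke #ff00ff means engrave at S244, F2734. After flipping Y the toolpath is (44.90,133.24) → (129.22,133.24) → (129.22,91.88) → (44.90,91.88) → (44.90,133.24), returning to the start.

(bCNC post)
(Date: synthetic)
G21
G90
G0 X22.73 Y101.57
M3 S244
G1 X80.86 Y101.57 F2734
G1 X80.86 Y74.75 F2734
G1 X22.73 Y74.75 F2734
G1 X22.73 Y101.57 F2734
M5
G0 X44.90 Y133.24
M3 S244
G1 X129.22 Y133.24 F2734
G1 X129.22 Y91.88 F2734
G1 X44.90 Y91.88 F2734
G1 X44.90 Y133.24 F2734
M5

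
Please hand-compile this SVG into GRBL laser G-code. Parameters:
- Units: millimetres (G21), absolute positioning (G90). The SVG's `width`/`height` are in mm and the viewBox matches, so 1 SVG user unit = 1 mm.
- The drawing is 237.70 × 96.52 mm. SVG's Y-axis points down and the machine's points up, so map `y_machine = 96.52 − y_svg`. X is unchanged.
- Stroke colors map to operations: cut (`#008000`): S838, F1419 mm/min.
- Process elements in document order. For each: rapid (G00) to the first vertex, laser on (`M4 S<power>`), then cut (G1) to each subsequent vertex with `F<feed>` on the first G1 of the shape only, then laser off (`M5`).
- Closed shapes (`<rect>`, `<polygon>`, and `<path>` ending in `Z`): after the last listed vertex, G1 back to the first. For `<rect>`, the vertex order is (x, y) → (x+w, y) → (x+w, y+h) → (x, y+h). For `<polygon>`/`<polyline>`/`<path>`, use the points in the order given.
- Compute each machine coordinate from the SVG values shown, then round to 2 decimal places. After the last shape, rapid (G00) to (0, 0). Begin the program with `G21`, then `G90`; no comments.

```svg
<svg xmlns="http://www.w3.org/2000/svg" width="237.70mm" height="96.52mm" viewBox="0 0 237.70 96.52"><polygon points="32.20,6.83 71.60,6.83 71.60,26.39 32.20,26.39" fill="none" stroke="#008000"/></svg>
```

G21
G90
G00 X32.20 Y89.69
M4 S838
G1 X71.60 Y89.69 F1419
G1 X71.60 Y70.13
G1 X32.20 Y70.13
G1 X32.20 Y89.69
M5
G00 X0.00 Y0.00

Since the viewBox matches the mm dimensions, user units are millimetres directly. The only transform is the Y-flip y_m = 96.52 − y_svg.

Shape 1 is a rectangle drawn with `<polygon>`. Its stroke #008000 means cut at S838, F1419. After flipping Y the toolpath is (32.20,89.69) → (71.60,89.69) → (71.60,70.13) → (32.20,70.13) → (32.20,89.69), returning to the start.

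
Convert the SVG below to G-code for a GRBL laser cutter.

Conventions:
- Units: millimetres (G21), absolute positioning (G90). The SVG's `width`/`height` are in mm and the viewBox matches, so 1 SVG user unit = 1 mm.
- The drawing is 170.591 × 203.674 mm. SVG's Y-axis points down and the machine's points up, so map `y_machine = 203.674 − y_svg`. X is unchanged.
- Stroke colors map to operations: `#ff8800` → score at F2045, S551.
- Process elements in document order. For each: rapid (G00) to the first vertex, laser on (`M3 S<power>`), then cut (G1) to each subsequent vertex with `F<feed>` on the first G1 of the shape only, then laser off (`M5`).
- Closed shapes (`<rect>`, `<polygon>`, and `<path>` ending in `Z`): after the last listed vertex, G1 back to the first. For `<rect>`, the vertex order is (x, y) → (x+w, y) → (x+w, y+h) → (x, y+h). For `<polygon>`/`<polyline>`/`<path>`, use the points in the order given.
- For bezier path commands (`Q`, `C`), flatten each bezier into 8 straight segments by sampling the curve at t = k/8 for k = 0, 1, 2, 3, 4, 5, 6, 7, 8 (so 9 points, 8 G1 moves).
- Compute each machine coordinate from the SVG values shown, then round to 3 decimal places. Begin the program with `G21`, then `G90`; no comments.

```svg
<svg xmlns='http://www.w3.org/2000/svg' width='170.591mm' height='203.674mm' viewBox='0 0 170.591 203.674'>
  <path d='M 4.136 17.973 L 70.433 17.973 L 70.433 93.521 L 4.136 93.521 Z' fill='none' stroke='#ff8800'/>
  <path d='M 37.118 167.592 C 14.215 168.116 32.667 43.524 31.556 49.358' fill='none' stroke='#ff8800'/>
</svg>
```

Since the viewBox matches the mm dimensions, user units are millimetres directly. The only transform is the Y-flip y_m = 203.674 − y_svg.

Shape 1 is a rectangle drawn with `<path>`. Its stroke #ff8800 means score at S551, F2045. After flipping Y the toolpath is (4.136,185.701) → (70.433,185.701) → (70.433,110.153) → (4.136,110.153) → (4.136,185.701), returning to the start.

Shape 2 is a cubic bezier drawn with `<path>`. Its stroke #ff8800 means score at S551, F2045. After flipping Y the toolpath is (37.118,36.082) → (30.349,41.251) → (26.743,55.155) → (25.586,74.800) → (26.165,97.190) → (27.765,119.332) → (29.673,138.229) → (31.175,150.889) → (31.556,154.316).

G21
G90
G00 X4.136 Y185.701
M3 S551
G1 X70.433 Y185.701 F2045
G1 X70.433 Y110.153
G1 X4.136 Y110.153
G1 X4.136 Y185.701
M5
G00 X37.118 Y36.082
M3 S551
G1 X30.349 Y41.251 F2045
G1 X26.743 Y55.155
G1 X25.586 Y74.800
G1 X26.165 Y97.190
G1 X27.765 Y119.332
G1 X29.673 Y138.229
G1 X31.175 Y150.889
G1 X31.556 Y154.316
M5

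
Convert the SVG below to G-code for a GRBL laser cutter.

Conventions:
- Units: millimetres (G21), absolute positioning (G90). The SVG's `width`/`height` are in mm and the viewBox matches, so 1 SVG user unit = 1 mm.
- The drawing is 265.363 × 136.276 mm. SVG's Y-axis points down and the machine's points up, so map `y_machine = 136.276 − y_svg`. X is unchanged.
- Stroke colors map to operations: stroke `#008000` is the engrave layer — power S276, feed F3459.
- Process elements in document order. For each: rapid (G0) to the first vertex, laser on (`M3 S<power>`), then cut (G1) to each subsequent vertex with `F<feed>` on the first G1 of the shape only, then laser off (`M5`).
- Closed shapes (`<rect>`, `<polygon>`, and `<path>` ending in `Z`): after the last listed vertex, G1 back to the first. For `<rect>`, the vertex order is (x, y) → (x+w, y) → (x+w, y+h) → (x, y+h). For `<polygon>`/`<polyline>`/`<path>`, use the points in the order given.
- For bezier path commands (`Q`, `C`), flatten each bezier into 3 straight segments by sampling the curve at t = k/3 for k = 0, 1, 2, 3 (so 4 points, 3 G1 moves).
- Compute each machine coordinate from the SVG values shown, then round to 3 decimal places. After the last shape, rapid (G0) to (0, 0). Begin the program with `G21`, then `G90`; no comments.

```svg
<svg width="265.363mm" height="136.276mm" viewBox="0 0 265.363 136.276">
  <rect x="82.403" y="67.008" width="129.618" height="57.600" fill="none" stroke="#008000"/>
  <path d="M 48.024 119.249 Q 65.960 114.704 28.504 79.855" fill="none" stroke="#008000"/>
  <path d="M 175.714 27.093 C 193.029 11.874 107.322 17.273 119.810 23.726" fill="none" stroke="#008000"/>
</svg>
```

viewBox `0 0 265.363 136.276` with mm width/height → 1 unit = 1 mm. Flip: y_m = 136.276 − y_svg.

**Shape 1** — `<rect>` rectangle, stroke `#008000` → engrave (S276, F3459). Machine vertices: (82.403,69.268) → (212.021,69.268) → (212.021,11.668) → (82.403,11.668) → (82.403,69.268). Closed: final G1 returns to the first vertex.

**Shape 2** — `<path>` quadratic bezier, stroke `#008000` → engrave (S276, F3459). Control points (SVG): P0=(48.024,119.249), P1=(65.960,114.704), P2=(28.504,79.855); sampled at t=k/3. Machine vertices: (48.024,17.027) → (53.827,23.424) → (47.320,36.555) → (28.504,56.421). Open path.

**Shape 3** — `<path>` cubic bezier, stroke `#008000` → engrave (S276, F3459). Control points (SVG): P0=(175.714,27.093), P1=(193.029,11.874), P2=(107.322,17.273), P3=(119.810,23.726); sampled at t=k/3. Machine vertices: (175.714,109.183) → (166.141,118.254) → (132.601,117.927) → (119.810,112.550). Open path.

G21
G90
G0 X82.403 Y69.268
M3 S276
G1 X212.021 Y69.268 F3459
G1 X212.021 Y11.668
G1 X82.403 Y11.668
G1 X82.403 Y69.268
M5
G0 X48.024 Y17.027
M3 S276
G1 X53.827 Y23.424 F3459
G1 X47.320 Y36.555
G1 X28.504 Y56.421
M5
G0 X175.714 Y109.183
M3 S276
G1 X166.141 Y118.254 F3459
G1 X132.601 Y117.927
G1 X119.810 Y112.550
M5
G0 X0.000 Y0.000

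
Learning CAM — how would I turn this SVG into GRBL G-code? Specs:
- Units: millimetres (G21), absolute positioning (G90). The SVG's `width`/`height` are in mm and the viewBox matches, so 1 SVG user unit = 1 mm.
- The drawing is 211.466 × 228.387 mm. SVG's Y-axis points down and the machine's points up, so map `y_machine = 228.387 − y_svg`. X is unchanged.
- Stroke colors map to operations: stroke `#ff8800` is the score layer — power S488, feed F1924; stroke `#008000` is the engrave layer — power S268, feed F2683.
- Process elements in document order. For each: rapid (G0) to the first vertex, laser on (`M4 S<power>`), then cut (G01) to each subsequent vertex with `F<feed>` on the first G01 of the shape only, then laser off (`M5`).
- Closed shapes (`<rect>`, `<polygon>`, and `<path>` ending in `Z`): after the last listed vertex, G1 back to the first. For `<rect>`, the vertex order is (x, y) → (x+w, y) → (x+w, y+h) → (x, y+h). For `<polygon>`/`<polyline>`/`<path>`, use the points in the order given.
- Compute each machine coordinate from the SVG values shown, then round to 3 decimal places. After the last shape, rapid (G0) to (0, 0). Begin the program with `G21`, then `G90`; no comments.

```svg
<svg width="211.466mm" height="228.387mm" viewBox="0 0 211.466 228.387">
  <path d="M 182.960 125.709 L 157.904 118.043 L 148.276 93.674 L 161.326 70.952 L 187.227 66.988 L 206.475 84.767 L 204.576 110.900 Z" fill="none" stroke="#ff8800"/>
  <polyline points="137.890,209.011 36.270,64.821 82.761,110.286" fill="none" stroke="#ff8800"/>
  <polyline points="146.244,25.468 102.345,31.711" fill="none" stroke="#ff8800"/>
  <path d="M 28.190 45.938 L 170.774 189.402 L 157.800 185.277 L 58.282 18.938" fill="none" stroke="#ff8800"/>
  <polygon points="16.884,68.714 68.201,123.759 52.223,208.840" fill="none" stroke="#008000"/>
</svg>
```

G21
G90
G0 X182.960 Y102.678
M4 S488
G01 X157.904 Y110.344 F1924
G01 X148.276 Y134.713
G01 X161.326 Y157.435
G01 X187.227 Y161.399
G01 X206.475 Y143.620
G01 X204.576 Y117.487
G01 X182.960 Y102.678
M5
G0 X137.890 Y19.376
M4 S488
G01 X36.270 Y163.566 F1924
G01 X82.761 Y118.101
M5
G0 X146.244 Y202.919
M4 S488
G01 X102.345 Y196.676 F1924
M5
G0 X28.190 Y182.449
M4 S488
G01 X170.774 Y38.985 F1924
G01 X157.800 Y43.110
G01 X58.282 Y209.449
M5
G0 X16.884 Y159.673
M4 S268
G01 X68.201 Y104.628 F2683
G01 X52.223 Y19.547
G01 X16.884 Y159.673
M5
G0 X0.000 Y0.000

viewBox `0 0 211.466 228.387` with mm width/height → 1 unit = 1 mm. Flip: y_m = 228.387 − y_svg.

**Shape 1** — `<path>` regular polygon, stroke `#ff8800` → score (S488, F1924). Machine vertices: (182.960,102.678) → (157.904,110.344) → (148.276,134.713) → (161.326,157.435) → (187.227,161.399) → (206.475,143.620) → (204.576,117.487) → (182.960,102.678). Closed: final G1 returns to the first vertex.

**Shape 2** — `<polyline>` open polyline, stroke `#ff8800` → score (S488, F1924). Machine vertices: (137.890,19.376) → (36.270,163.566) → (82.761,118.101). Open path.

**Shape 3** — `<polyline>` line segment, stroke `#ff8800` → score (S488, F1924). Machine vertices: (146.244,202.919) → (102.345,196.676). Open path.

**Shape 4** — `<path>` open polyline, stroke `#ff8800` → score (S488, F1924). Machine vertices: (28.190,182.449) → (170.774,38.985) → (157.800,43.110) → (58.282,209.449). Open path.

**Shape 5** — `<polygon>` closed polygon, stroke `#008000` → engrave (S268, F2683). Machine vertices: (16.884,159.673) → (68.201,104.628) → (52.223,19.547) → (16.884,159.673). Closed: final G1 returns to the first vertex.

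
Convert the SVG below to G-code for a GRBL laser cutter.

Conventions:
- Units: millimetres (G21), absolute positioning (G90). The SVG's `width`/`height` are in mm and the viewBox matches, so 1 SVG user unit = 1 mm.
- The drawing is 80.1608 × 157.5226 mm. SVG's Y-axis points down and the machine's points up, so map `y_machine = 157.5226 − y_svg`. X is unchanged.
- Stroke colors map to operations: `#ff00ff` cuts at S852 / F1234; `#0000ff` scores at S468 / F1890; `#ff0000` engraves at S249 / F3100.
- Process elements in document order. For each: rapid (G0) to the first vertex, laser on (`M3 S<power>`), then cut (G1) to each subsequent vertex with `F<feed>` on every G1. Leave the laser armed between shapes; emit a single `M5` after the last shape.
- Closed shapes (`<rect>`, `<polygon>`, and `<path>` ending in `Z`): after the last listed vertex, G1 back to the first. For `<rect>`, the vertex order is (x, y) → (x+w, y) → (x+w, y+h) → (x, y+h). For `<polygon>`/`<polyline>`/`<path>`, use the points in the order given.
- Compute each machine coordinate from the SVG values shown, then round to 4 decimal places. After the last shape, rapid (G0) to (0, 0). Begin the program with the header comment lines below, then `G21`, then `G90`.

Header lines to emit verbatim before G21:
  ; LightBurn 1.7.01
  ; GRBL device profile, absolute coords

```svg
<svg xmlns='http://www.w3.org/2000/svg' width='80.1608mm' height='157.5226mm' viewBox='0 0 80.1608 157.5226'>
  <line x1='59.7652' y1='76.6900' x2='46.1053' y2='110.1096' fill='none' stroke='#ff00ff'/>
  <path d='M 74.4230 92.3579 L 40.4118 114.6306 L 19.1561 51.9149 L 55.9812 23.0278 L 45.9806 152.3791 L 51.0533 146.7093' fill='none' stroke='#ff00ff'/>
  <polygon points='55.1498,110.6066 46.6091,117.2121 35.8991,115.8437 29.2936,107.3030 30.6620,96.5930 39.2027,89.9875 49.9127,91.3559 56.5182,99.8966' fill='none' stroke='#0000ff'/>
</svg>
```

Since the viewBox matches the mm dimensions, user units are millimetres directly. The only transform is the Y-flip y_m = 157.5226 − y_svg.

Shape 1 is a line segment drawn with `<line>`. Its stroke #ff00ff means cut at S852, F1234. After flipping Y the toolpath is (59.7652,80.8326) → (46.1053,47.4130).

Shape 2 is a open polyline drawn with `<path>`. Its stroke #ff00ff means cut at S852, F1234. After flipping Y the toolpath is (74.4230,65.1647) → (40.4118,42.8920) → (19.1561,105.6077) → (55.9812,134.4948) → (45.9806,5.1435) → (51.0533,10.8133).

Shape 3 is a regular polygon drawn with `<polygon>`. Its stroke #0000ff means score at S468, F1890. After flipping Y the toolpath is (55.1498,46.9160) → (46.6091,40.3105) → (35.8991,41.6789) → (29.2936,50.2196) → (30.6620,60.9296) → (39.2027,67.5351) → (49.9127,66.1667) → (56.5182,57.6260) → (55.1498,46.9160), returning to the start.

; LightBurn 1.7.01
; GRBL device profile, absolute coords
G21
G90
G0 X59.7652 Y80.8326
M3 S852
G1 X46.1053 Y47.4130 F1234
G0 X74.4230 Y65.1647
M3 S852
G1 X40.4118 Y42.8920 F1234
G1 X19.1561 Y105.6077 F1234
G1 X55.9812 Y134.4948 F1234
G1 X45.9806 Y5.1435 F1234
G1 X51.0533 Y10.8133 F1234
G0 X55.1498 Y46.9160
M3 S468
G1 X46.6091 Y40.3105 F1890
G1 X35.8991 Y41.6789 F1890
G1 X29.2936 Y50.2196 F1890
G1 X30.6620 Y60.9296 F1890
G1 X39.2027 Y67.5351 F1890
G1 X49.9127 Y66.1667 F1890
G1 X56.5182 Y57.6260 F1890
G1 X55.1498 Y46.9160 F1890
M5
G0 X0.0000 Y0.0000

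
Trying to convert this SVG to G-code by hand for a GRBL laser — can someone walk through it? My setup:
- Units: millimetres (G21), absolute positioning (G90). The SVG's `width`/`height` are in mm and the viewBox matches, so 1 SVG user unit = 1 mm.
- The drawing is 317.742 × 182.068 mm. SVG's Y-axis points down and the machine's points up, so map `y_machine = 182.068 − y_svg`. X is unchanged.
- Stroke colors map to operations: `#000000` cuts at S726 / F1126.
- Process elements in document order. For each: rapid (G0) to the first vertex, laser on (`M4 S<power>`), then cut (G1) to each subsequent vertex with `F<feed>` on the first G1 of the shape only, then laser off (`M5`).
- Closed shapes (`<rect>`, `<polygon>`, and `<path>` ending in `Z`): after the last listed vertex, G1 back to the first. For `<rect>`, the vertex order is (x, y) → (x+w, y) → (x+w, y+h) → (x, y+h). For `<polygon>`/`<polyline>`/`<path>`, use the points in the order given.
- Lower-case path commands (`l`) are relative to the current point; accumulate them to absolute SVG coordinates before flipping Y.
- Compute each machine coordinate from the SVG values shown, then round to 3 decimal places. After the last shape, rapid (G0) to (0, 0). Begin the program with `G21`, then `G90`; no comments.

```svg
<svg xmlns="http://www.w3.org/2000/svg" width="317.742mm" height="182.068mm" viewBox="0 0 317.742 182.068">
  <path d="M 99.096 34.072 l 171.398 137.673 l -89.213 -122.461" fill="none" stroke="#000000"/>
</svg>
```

1 u = 1 mm; y_m = 182.068 − y.

[1] `<path>` open polyline, #000000→cut S726 F1126: (99.096,147.996) → (270.494,10.323) → (181.281,132.784)

G21
G90
G0 X99.096 Y147.996
M4 S726
G1 X270.494 Y10.323 F1126
G1 X181.281 Y132.784
M5
G0 X0.000 Y0.000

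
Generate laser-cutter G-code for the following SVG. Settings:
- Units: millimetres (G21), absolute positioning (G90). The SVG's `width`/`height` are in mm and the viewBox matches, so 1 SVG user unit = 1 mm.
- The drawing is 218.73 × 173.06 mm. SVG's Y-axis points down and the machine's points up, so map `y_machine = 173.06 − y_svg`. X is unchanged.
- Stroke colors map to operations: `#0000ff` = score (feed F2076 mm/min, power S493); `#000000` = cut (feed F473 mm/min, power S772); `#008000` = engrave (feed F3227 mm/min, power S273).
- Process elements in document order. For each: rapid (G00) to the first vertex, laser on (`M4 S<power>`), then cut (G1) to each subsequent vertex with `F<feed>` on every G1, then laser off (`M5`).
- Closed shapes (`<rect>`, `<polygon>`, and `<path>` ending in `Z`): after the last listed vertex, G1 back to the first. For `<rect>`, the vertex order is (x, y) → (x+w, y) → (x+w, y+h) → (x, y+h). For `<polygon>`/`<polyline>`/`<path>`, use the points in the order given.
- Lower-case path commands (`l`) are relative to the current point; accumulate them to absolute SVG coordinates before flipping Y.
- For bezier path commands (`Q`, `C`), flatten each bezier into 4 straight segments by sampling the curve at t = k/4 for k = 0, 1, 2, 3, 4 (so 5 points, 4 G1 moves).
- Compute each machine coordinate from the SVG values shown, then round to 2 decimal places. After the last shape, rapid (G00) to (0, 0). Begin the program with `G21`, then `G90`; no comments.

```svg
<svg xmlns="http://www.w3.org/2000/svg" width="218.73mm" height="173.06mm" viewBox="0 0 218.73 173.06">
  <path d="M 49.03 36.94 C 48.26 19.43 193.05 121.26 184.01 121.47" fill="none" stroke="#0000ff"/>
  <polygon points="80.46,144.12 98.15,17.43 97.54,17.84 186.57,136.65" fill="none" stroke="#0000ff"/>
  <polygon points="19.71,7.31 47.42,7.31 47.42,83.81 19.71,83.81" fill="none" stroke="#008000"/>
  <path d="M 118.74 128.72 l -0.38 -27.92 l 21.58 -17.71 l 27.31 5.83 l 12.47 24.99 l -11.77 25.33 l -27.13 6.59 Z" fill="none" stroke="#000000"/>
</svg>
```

G21
G90
G00 X49.03 Y136.12
M4 S493
G1 X71.07 Y130.33 F2076
G1 X119.62 Y100.50 F2076
G1 X166.62 Y67.35 F2076
G1 X184.01 Y51.59 F2076
M5
G00 X80.46 Y28.94
M4 S493
G1 X98.15 Y155.63 F2076
G1 X97.54 Y155.22 F2076
G1 X186.57 Y36.41 F2076
G1 X80.46 Y28.94 F2076
M5
G00 X19.71 Y165.75
M4 S273
G1 X47.42 Y165.75 F3227
G1 X47.42 Y89.25 F3227
G1 X19.71 Y89.25 F3227
G1 X19.71 Y165.75 F3227
M5
G00 X118.74 Y44.34
M4 S772
G1 X118.36 Y72.26 F473
G1 X139.94 Y89.97 F473
G1 X167.25 Y84.14 F473
G1 X179.72 Y59.15 F473
G1 X167.95 Y33.82 F473
G1 X140.82 Y27.23 F473
G1 X118.74 Y44.34 F473
M5
G00 X0.00 Y0.00

viewBox `0 0 218.73 173.06` with mm width/height → 1 unit = 1 mm. Flip: y_m = 173.06 − y_svg.

**Shape 1** — `<path>` cubic bezier, stroke `#0000ff` → score (S493, F2076). Control points (SVG): P0=(49.03,36.94), P1=(48.26,19.43), P2=(193.05,121.26), P3=(184.01,121.47); sampled at t=k/4. Machine vertices: (49.03,136.12) → (71.07,130.33) → (119.62,100.50) → (166.62,67.35) → (184.01,51.59). Open path.

**Shape 2** — `<polygon>` closed polygon, stroke `#0000ff` → score (S493, F2076). Machine vertices: (80.46,28.94) → (98.15,155.63) → (97.54,155.22) → (186.57,36.41) → (80.46,28.94). Closed: final G1 returns to the first vertex.

**Shape 3** — `<polygon>` rectangle, stroke `#008000` → engrave (S273, F3227). Machine vertices: (19.71,165.75) → (47.42,165.75) → (47.42,89.25) → (19.71,89.25) → (19.71,165.75). Closed: final G1 returns to the first vertex.

**Shape 4** — `<path>` regular polygon, stroke `#000000` → cut (S772, F473). Machine vertices: (118.74,44.34) → (118.36,72.26) → (139.94,89.97) → (167.25,84.14) → (179.72,59.15) → (167.95,33.82) → (140.82,27.23) → (118.74,44.34). Closed: final G1 returns to the first vertex.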